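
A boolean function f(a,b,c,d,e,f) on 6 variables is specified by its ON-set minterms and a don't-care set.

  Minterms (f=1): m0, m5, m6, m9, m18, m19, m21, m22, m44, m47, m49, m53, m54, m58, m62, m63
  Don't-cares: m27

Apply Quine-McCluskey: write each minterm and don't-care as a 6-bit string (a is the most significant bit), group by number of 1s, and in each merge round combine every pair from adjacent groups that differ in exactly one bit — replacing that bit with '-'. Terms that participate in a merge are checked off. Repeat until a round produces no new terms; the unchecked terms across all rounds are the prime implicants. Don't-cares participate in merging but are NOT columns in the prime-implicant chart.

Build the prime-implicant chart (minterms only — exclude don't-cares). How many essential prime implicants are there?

8

Round 0: 000000 000101✓ 000110✓ 001001 010010✓ 010011✓ 010101✓ 010110✓ 011011✓ 101100 101111✓ 110001✓ 110101✓ 110110✓ 111010✓ 111110✓ 111111✓
Round 1: -10101 -10110 0-0101 0-0110 01-011 010-10 01001- 1-1111 11-110 110-01 111-10 11111-
PIs = {-10101, -10110, 0-0101, 0-0110, 000000, 001001, 01-011, 010-10, 01001-, 1-1111, 101100, 11-110, 110-01, 111-10, 11111-}
Coverage chart:
  m0: 000000 ←essential
  m5: 0-0101 ←essential
  m6: 0-0110 ←essential
  m9: 001001 ←essential
  m18: 010-10,01001-
  m19: 01-011,01001-
  m21: -10101,0-0101
  m22: -10110,0-0110,010-10
  m44: 101100 ←essential
  m47: 1-1111 ←essential
  m49: 110-01 ←essential
  m53: -10101,110-01
  m54: -10110,11-110
  m58: 111-10 ←essential
  m62: 11-110,111-10,11111-
  m63: 1-1111,11111-
Essential: 0-0101, 0-0110, 000000, 001001, 1-1111, 101100, 110-01, 111-10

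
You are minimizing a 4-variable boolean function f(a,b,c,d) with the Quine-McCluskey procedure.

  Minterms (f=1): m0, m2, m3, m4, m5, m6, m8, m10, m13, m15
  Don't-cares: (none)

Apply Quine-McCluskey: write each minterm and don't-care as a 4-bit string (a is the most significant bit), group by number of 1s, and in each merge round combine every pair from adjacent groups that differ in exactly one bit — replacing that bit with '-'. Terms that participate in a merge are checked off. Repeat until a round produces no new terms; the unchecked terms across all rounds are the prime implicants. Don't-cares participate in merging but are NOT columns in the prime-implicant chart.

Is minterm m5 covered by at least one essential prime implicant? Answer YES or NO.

size-2^0 implicants → 0000(✓)  0010(✓)  0011(✓)  0100(✓)  0101(✓)  0110(✓)  1000(✓)  1010(✓)  1101(✓)  1111(✓)
size-2^1 implicants → -000(✓)  -010(✓)  -101  0-00(✓)  0-10(✓)  00-0(✓)  001-  01-0(✓)  010-  10-0(✓)  11-1
size-2^2 implicants → -0-0  0--0
Unchecked terms (primes): -0-0, -101, 0--0, 001-, 010-, 11-1
Minterm coverage:
  m0 ⊆ -0-0,0--0
  m2 ⊆ -0-0,0--0,001-
  m3 ⊆ 001- [E]
  m4 ⊆ 0--0,010-
  m5 ⊆ -101,010-
  m6 ⊆ 0--0 [E]
  m8 ⊆ -0-0 [E]
  m10 ⊆ -0-0 [E]
  m13 ⊆ -101,11-1
  m15 ⊆ 11-1 [E]
E = {-0-0, 0--0, 001-, 11-1}

NO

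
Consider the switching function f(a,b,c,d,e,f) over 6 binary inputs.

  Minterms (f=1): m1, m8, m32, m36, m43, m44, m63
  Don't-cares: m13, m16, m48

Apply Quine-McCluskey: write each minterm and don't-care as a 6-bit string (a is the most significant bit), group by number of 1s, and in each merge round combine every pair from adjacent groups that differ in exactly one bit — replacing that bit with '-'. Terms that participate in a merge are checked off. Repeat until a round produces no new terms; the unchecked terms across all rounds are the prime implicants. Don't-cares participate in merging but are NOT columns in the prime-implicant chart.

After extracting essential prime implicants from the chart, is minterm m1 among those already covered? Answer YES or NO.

size-2^0 implicants → 000001  001000  001101  010000(✓)  100000(✓)  100100(✓)  101011  101100(✓)  110000(✓)  111111
size-2^1 implicants → -10000  1-0000  10-100  100-00
Unchecked terms (primes): -10000, 000001, 001000, 001101, 1-0000, 10-100, 100-00, 101011, 111111
Minterm coverage:
  m1 ⊆ 000001 [E]
  m8 ⊆ 001000 [E]
  m32 ⊆ 1-0000,100-00
  m36 ⊆ 10-100,100-00
  m43 ⊆ 101011 [E]
  m44 ⊆ 10-100 [E]
  m63 ⊆ 111111 [E]
E = {000001, 001000, 10-100, 101011, 111111}

YES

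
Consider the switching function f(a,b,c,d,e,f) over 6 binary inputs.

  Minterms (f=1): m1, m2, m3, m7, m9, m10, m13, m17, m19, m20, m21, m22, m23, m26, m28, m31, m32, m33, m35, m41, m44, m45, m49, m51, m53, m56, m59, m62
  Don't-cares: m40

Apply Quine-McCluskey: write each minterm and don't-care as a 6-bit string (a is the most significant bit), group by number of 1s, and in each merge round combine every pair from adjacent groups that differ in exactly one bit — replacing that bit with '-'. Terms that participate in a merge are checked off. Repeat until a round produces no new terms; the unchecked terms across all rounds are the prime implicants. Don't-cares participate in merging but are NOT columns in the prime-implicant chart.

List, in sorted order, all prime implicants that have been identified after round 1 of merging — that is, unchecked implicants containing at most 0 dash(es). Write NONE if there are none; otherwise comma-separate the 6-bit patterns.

111110

[col 0] 000001*, 000010*, 000011*, 000111*, 001001*, 001010*, 001101*, 010001*, 010011*, 010100*, 010101*, 010110*, 010111*, 011010*, 011100*, 011111*, 100000*, 100001*, 100011*, 101000*, 101001*, 101100*, 101101*, 110001*, 110011*, 110101*, 111000*, 111011*, 111110
[col 1] -00001*, -00011*, -01001*, -01101*, -10001*, -10011*, -10101*, 0-0001*, 0-0011*, 0-0111*, 0-1010, 00-001*, 00-010, 000-11*, 0000-1*, 00001-, 001-01*, 01-100, 01-111, 010-01*, 010-11*, 0100-1*, 0101-0*, 0101-1*, 01010-*, 01011-*, 1-0001*, 1-0011*, 1-1000, 10-000*, 10-001*, 1000-1*, 10000-*, 101-00*, 101-01*, 10100-*, 10110-*, 11-011, 110-01*, 1100-1*
[col 2] --0001*, --0011*, -0-001, -000-1*, -01-01, -10-01, -100-1*, 0-0-11, 0-00-1*, 010--1, 0101--, 1-00-1*, 10-00-, 101-0-
[col 3] --00-1
Prime implicants: --00-1, -0-001, -01-01, -10-01, 0-0-11, 0-1010, 00-010, 00001-, 01-100, 01-111, 010--1, 0101--, 1-1000, 10-00-, 101-0-, 11-011, 111110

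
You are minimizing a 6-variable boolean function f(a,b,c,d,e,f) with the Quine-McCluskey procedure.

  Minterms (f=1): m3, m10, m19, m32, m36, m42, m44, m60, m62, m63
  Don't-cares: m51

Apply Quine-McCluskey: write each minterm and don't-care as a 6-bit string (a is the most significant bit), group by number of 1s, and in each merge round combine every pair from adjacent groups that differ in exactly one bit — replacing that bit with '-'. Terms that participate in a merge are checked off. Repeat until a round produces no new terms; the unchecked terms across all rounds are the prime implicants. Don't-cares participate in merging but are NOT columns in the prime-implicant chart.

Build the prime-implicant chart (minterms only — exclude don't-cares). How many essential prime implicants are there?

4

size-2^0 implicants → 000011(✓)  001010(✓)  010011(✓)  100000(✓)  100100(✓)  101010(✓)  101100(✓)  110011(✓)  111100(✓)  111110(✓)  111111(✓)
size-2^1 implicants → -01010  -10011  0-0011  1-1100  10-100  100-00  1111-0  11111-
Unchecked terms (primes): -01010, -10011, 0-0011, 1-1100, 10-100, 100-00, 1111-0, 11111-
Minterm coverage:
  m3 ⊆ 0-0011 [E]
  m10 ⊆ -01010 [E]
  m19 ⊆ -10011,0-0011
  m32 ⊆ 100-00 [E]
  m36 ⊆ 10-100,100-00
  m42 ⊆ -01010 [E]
  m44 ⊆ 1-1100,10-100
  m60 ⊆ 1-1100,1111-0
  m62 ⊆ 1111-0,11111-
  m63 ⊆ 11111- [E]
E = {-01010, 0-0011, 100-00, 11111-}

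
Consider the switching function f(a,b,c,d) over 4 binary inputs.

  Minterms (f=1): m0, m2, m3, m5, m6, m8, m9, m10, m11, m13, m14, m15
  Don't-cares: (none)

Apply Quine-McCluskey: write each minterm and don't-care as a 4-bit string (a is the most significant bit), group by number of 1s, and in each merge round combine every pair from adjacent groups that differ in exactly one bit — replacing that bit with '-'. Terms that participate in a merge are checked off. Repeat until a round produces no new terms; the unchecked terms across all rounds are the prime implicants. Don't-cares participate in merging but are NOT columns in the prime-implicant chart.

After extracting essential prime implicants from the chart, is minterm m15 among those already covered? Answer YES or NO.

NO

Round 0: 0000✓ 0010✓ 0011✓ 0101✓ 0110✓ 1000✓ 1001✓ 1010✓ 1011✓ 1101✓ 1110✓ 1111✓
Round 1: -000✓ -010✓ -011✓ -101 -110✓ 0-10✓ 00-0✓ 001-✓ 1-01✓ 1-10✓ 1-11✓ 10-0✓ 10-1✓ 100-✓ 101-✓ 11-1✓ 111-✓
Round 2: --10 -0-0 -01- 1--1 1-1- 10--
PIs = {--10, -0-0, -01-, -101, 1--1, 1-1-, 10--}
Coverage chart:
  m0: -0-0 ←essential
  m2: --10,-0-0,-01-
  m3: -01- ←essential
  m5: -101 ←essential
  m6: --10 ←essential
  m8: -0-0,10--
  m9: 1--1,10--
  m10: --10,-0-0,-01-,1-1-,10--
  m11: -01-,1--1,1-1-,10--
  m13: -101,1--1
  m14: --10,1-1-
  m15: 1--1,1-1-
Essential: --10, -0-0, -01-, -101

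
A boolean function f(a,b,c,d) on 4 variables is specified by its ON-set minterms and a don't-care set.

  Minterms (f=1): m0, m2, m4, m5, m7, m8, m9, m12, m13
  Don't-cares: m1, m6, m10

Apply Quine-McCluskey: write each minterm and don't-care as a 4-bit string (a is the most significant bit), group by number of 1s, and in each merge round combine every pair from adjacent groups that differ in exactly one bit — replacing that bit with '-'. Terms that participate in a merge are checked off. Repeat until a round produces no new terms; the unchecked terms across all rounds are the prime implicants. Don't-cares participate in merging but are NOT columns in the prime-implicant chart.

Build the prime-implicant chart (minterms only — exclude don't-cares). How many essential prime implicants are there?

size-2^0 implicants → 0000(✓)  0001(✓)  0010(✓)  0100(✓)  0101(✓)  0110(✓)  0111(✓)  1000(✓)  1001(✓)  1010(✓)  1100(✓)  1101(✓)
size-2^1 implicants → -000(✓)  -001(✓)  -010(✓)  -100(✓)  -101(✓)  0-00(✓)  0-01(✓)  0-10(✓)  00-0(✓)  000-(✓)  01-0(✓)  01-1(✓)  010-(✓)  011-(✓)  1-00(✓)  1-01(✓)  10-0(✓)  100-(✓)  110-(✓)
size-2^2 implicants → --00(✓)  --01(✓)  -0-0  -00-(✓)  -10-(✓)  0--0  0-0-(✓)  01--  1-0-(✓)
size-2^3 implicants → --0-
Unchecked terms (primes): --0-, -0-0, 0--0, 01--
Minterm coverage:
  m0 ⊆ --0-,-0-0,0--0
  m2 ⊆ -0-0,0--0
  m4 ⊆ --0-,0--0,01--
  m5 ⊆ --0-,01--
  m7 ⊆ 01-- [E]
  m8 ⊆ --0-,-0-0
  m9 ⊆ --0- [E]
  m12 ⊆ --0- [E]
  m13 ⊆ --0- [E]
E = {--0-, 01--}

2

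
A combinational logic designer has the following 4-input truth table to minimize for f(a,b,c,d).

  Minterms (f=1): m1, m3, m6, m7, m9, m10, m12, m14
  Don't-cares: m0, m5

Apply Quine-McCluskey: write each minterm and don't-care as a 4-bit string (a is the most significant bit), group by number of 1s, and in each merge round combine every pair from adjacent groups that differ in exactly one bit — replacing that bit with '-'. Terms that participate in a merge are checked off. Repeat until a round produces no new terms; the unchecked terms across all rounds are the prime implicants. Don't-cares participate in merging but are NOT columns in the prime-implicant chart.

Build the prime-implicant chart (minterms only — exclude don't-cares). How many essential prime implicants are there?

4

size-2^0 implicants → 0000(✓)  0001(✓)  0011(✓)  0101(✓)  0110(✓)  0111(✓)  1001(✓)  1010(✓)  1100(✓)  1110(✓)
size-2^1 implicants → -001  -110  0-01(✓)  0-11(✓)  00-1(✓)  000-  01-1(✓)  011-  1-10  11-0
size-2^2 implicants → 0--1
Unchecked terms (primes): -001, -110, 0--1, 000-, 011-, 1-10, 11-0
Minterm coverage:
  m1 ⊆ -001,0--1,000-
  m3 ⊆ 0--1 [E]
  m6 ⊆ -110,011-
  m7 ⊆ 0--1,011-
  m9 ⊆ -001 [E]
  m10 ⊆ 1-10 [E]
  m12 ⊆ 11-0 [E]
  m14 ⊆ -110,1-10,11-0
E = {-001, 0--1, 1-10, 11-0}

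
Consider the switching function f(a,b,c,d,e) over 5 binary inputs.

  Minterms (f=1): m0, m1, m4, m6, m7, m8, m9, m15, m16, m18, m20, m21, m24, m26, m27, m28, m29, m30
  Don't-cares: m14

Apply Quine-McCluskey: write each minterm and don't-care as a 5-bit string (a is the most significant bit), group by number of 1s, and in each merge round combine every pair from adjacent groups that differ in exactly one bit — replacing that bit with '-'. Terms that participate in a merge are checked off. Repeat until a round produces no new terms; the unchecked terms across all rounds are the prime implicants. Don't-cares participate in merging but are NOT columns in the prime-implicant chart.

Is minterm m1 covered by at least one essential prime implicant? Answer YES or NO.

[col 0] 00000*, 00001*, 00100*, 00110*, 00111*, 01000*, 01001*, 01110*, 01111*, 10000*, 10010*, 10100*, 10101*, 11000*, 11010*, 11011*, 11100*, 11101*, 11110*
[col 1] -0000*, -0100*, -1000*, -1110, 0-000*, 0-001*, 0-110*, 0-111*, 00-00*, 0000-*, 001-0, 0011-*, 0100-*, 0111-*, 1-000*, 1-010*, 1-100*, 1-101*, 10-00*, 100-0*, 1010-*, 11-00*, 11-10*, 110-0*, 1101-, 111-0*, 1110-*
[col 2] --000, -0-00, 0-00-, 0-11-, 1--00, 1-0-0, 1-10-, 11--0
Prime implicants: --000, -0-00, -1110, 0-00-, 0-11-, 001-0, 1--00, 1-0-0, 1-10-, 11--0, 1101-
PI chart (minterm → PIs covering it):
  0 | --000,-0-00,0-00-
  1 | 0-00-  (sole → essential)
  4 | -0-00,001-0
  6 | 0-11-,001-0
  7 | 0-11-  (sole → essential)
  8 | --000,0-00-
  9 | 0-00-  (sole → essential)
  15 | 0-11-  (sole → essential)
  16 | --000,-0-00,1--00,1-0-0
  18 | 1-0-0  (sole → essential)
  20 | -0-00,1--00,1-10-
  21 | 1-10-  (sole → essential)
  24 | --000,1--00,1-0-0,11--0
  26 | 1-0-0,11--0,1101-
  27 | 1101-  (sole → essential)
  28 | 1--00,1-10-,11--0
  29 | 1-10-  (sole → essential)
  30 | -1110,11--0
Essential prime implicants: 0-00-, 0-11-, 1-0-0, 1-10-, 1101-

YES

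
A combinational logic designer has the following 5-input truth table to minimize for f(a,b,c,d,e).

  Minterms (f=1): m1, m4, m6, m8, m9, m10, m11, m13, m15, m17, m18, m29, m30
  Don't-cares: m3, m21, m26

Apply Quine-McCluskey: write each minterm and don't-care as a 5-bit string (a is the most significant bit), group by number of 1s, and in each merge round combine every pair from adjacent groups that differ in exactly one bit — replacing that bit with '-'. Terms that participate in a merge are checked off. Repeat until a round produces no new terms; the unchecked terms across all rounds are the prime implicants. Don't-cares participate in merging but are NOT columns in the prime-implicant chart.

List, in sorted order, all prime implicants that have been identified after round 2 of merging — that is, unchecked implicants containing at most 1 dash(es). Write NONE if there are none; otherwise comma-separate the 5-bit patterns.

-0001, -1010, -1101, 001-0, 1-010, 1-101, 10-01, 11-10

size-2^0 implicants → 00001(✓)  00011(✓)  00100(✓)  00110(✓)  01000(✓)  01001(✓)  01010(✓)  01011(✓)  01101(✓)  01111(✓)  10001(✓)  10010(✓)  10101(✓)  11010(✓)  11101(✓)  11110(✓)
size-2^1 implicants → -0001  -1010  -1101  0-001(✓)  0-011(✓)  000-1(✓)  001-0  01-01(✓)  01-11(✓)  010-0(✓)  010-1(✓)  0100-(✓)  0101-(✓)  011-1(✓)  1-010  1-101  10-01  11-10
size-2^2 implicants → 0-0-1  01--1  010--
Unchecked terms (primes): -0001, -1010, -1101, 0-0-1, 001-0, 01--1, 010--, 1-010, 1-101, 10-01, 11-10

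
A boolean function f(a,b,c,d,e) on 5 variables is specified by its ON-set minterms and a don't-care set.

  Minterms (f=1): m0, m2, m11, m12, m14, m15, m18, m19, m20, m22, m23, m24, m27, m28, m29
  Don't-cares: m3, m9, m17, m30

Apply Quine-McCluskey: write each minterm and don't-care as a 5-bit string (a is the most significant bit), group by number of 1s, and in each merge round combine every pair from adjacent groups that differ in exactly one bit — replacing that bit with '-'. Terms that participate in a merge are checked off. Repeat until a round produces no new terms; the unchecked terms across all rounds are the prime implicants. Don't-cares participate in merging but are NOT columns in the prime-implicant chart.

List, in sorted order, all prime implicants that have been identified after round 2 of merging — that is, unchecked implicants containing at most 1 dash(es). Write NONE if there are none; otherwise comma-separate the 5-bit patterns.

000-0, 01-11, 010-1, 0111-, 100-1, 11-00, 1110-

[col 0] 00000*, 00010*, 00011*, 01001*, 01011*, 01100*, 01110*, 01111*, 10001*, 10010*, 10011*, 10100*, 10110*, 10111*, 11000*, 11011*, 11100*, 11101*, 11110*
[col 1] -0010*, -0011*, -1011*, -1100*, -1110*, 0-011*, 000-0, 0001-*, 01-11, 010-1, 011-0*, 0111-, 1-011*, 1-100*, 1-110*, 10-10*, 10-11*, 100-1, 1001-*, 101-0*, 1011-*, 11-00, 111-0*, 1110-
[col 2] --011, -001-, -11-0, 1-1-0, 10-1-
Prime implicants: --011, -001-, -11-0, 000-0, 01-11, 010-1, 0111-, 1-1-0, 10-1-, 100-1, 11-00, 1110-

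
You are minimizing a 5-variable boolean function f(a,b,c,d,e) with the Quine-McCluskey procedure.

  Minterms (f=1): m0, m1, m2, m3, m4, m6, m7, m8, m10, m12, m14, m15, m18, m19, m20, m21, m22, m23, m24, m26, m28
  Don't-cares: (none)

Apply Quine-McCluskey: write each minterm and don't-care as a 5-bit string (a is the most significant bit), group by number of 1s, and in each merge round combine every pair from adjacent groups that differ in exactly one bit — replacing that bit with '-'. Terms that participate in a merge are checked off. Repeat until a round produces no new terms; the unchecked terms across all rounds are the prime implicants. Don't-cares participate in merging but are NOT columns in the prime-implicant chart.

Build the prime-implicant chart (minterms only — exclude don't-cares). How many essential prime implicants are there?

size-2^0 implicants → 00000(✓)  00001(✓)  00010(✓)  00011(✓)  00100(✓)  00110(✓)  00111(✓)  01000(✓)  01010(✓)  01100(✓)  01110(✓)  01111(✓)  10010(✓)  10011(✓)  10100(✓)  10101(✓)  10110(✓)  10111(✓)  11000(✓)  11010(✓)  11100(✓)
size-2^1 implicants → -0010(✓)  -0011(✓)  -0100(✓)  -0110(✓)  -0111(✓)  -1000(✓)  -1010(✓)  -1100(✓)  0-000(✓)  0-010(✓)  0-100(✓)  0-110(✓)  0-111(✓)  00-00(✓)  00-10(✓)  00-11(✓)  000-0(✓)  000-1(✓)  0000-(✓)  0001-(✓)  001-0(✓)  0011-(✓)  01-00(✓)  01-10(✓)  010-0(✓)  011-0(✓)  0111-(✓)  1-010(✓)  1-100(✓)  10-10(✓)  10-11(✓)  1001-(✓)  101-0(✓)  101-1(✓)  1010-(✓)  1011-(✓)  11-00(✓)  110-0(✓)
size-2^2 implicants → --010  --100  -0-10(✓)  -0-11(✓)  -001-(✓)  -01-0  -011-(✓)  -1-00  -10-0  0--00(✓)  0--10(✓)  0-0-0(✓)  0-1-0(✓)  0-11-  00--0(✓)  00-1-(✓)  000--  01--0(✓)  10-1-(✓)  101--
size-2^3 implicants → -0-1-  0---0
Unchecked terms (primes): --010, --100, -0-1-, -01-0, -1-00, -10-0, 0---0, 0-11-, 000--, 101--
Minterm coverage:
  m0 ⊆ 0---0,000--
  m1 ⊆ 000-- [E]
  m2 ⊆ --010,-0-1-,0---0,000--
  m3 ⊆ -0-1-,000--
  m4 ⊆ --100,-01-0,0---0
  m6 ⊆ -0-1-,-01-0,0---0,0-11-
  m7 ⊆ -0-1-,0-11-
  m8 ⊆ -1-00,-10-0,0---0
  m10 ⊆ --010,-10-0,0---0
  m12 ⊆ --100,-1-00,0---0
  m14 ⊆ 0---0,0-11-
  m15 ⊆ 0-11- [E]
  m18 ⊆ --010,-0-1-
  m19 ⊆ -0-1- [E]
  m20 ⊆ --100,-01-0,101--
  m21 ⊆ 101-- [E]
  m22 ⊆ -0-1-,-01-0,101--
  m23 ⊆ -0-1-,101--
  m24 ⊆ -1-00,-10-0
  m26 ⊆ --010,-10-0
  m28 ⊆ --100,-1-00
E = {-0-1-, 0-11-, 000--, 101--}

4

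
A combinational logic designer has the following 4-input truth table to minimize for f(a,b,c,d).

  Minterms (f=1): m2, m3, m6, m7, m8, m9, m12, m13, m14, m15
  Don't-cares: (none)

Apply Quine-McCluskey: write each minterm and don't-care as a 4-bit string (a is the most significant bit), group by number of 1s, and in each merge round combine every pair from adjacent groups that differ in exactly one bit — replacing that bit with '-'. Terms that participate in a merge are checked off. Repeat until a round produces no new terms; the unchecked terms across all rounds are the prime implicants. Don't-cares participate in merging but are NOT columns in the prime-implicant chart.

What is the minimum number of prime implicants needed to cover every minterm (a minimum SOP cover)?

Round 0: 0010✓ 0011✓ 0110✓ 0111✓ 1000✓ 1001✓ 1100✓ 1101✓ 1110✓ 1111✓
Round 1: -110✓ -111✓ 0-10✓ 0-11✓ 001-✓ 011-✓ 1-00✓ 1-01✓ 100-✓ 11-0✓ 11-1✓ 110-✓ 111-✓
Round 2: -11- 0-1- 1-0- 11--
PIs = {-11-, 0-1-, 1-0-, 11--}
Coverage chart:
  m2: 0-1- ←essential
  m3: 0-1- ←essential
  m6: -11-,0-1-
  m7: -11-,0-1-
  m8: 1-0- ←essential
  m9: 1-0- ←essential
  m12: 1-0-,11--
  m13: 1-0-,11--
  m14: -11-,11--
  m15: -11-,11--
Essential: 0-1-, 1-0-
Petrick residual → -11-
Min cover (3 terms): bc + a'c + ac'

3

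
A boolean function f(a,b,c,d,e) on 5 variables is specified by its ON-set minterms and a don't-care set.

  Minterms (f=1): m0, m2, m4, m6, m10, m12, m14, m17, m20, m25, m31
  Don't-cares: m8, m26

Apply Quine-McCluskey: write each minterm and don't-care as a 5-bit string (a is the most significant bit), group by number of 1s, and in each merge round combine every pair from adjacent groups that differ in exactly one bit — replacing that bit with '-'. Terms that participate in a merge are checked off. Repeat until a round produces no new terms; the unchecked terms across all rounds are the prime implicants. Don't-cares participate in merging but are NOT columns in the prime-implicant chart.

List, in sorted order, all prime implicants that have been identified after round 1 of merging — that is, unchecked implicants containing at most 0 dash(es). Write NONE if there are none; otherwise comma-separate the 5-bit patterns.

Round 0: 00000✓ 00010✓ 00100✓ 00110✓ 01000✓ 01010✓ 01100✓ 01110✓ 10001✓ 10100✓ 11001✓ 11010✓ 11111
Round 1: -0100 -1010 0-000✓ 0-010✓ 0-100✓ 0-110✓ 00-00✓ 00-10✓ 000-0✓ 001-0✓ 01-00✓ 01-10✓ 010-0✓ 011-0✓ 1-001
Round 2: 0--00✓ 0--10✓ 0-0-0✓ 0-1-0✓ 00--0✓ 01--0✓
Round 3: 0---0
PIs = {-0100, -1010, 0---0, 1-001, 11111}

11111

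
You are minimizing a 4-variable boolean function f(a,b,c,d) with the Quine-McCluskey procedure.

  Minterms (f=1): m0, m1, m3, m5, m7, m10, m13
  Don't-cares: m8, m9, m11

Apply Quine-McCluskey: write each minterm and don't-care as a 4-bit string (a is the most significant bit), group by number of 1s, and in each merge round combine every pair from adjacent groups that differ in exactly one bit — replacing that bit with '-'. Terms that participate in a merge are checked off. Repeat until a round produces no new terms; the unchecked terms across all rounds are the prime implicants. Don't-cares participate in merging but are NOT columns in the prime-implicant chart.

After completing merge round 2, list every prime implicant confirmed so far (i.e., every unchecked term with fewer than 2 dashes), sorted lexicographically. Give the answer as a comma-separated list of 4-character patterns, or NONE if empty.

NONE

size-2^0 implicants → 0000(✓)  0001(✓)  0011(✓)  0101(✓)  0111(✓)  1000(✓)  1001(✓)  1010(✓)  1011(✓)  1101(✓)
size-2^1 implicants → -000(✓)  -001(✓)  -011(✓)  -101(✓)  0-01(✓)  0-11(✓)  00-1(✓)  000-(✓)  01-1(✓)  1-01(✓)  10-0(✓)  10-1(✓)  100-(✓)  101-(✓)
size-2^2 implicants → --01  -0-1  -00-  0--1  10--
Unchecked terms (primes): --01, -0-1, -00-, 0--1, 10--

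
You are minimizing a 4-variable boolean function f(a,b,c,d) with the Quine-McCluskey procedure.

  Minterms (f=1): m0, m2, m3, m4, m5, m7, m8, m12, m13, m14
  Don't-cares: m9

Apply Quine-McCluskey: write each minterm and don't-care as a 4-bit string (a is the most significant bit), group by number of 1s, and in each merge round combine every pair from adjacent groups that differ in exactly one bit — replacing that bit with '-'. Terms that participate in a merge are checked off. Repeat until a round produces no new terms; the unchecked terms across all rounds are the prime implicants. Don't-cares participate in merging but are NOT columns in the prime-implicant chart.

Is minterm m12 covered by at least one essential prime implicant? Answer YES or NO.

YES

Round 0: 0000✓ 0010✓ 0011✓ 0100✓ 0101✓ 0111✓ 1000✓ 1001✓ 1100✓ 1101✓ 1110✓
Round 1: -000✓ -100✓ -101✓ 0-00✓ 0-11 00-0 001- 01-1 010-✓ 1-00✓ 1-01✓ 100-✓ 11-0 110-✓
Round 2: --00 -10- 1-0-
PIs = {--00, -10-, 0-11, 00-0, 001-, 01-1, 1-0-, 11-0}
Coverage chart:
  m0: --00,00-0
  m2: 00-0,001-
  m3: 0-11,001-
  m4: --00,-10-
  m5: -10-,01-1
  m7: 0-11,01-1
  m8: --00,1-0-
  m12: --00,-10-,1-0-,11-0
  m13: -10-,1-0-
  m14: 11-0 ←essential
Essential: 11-0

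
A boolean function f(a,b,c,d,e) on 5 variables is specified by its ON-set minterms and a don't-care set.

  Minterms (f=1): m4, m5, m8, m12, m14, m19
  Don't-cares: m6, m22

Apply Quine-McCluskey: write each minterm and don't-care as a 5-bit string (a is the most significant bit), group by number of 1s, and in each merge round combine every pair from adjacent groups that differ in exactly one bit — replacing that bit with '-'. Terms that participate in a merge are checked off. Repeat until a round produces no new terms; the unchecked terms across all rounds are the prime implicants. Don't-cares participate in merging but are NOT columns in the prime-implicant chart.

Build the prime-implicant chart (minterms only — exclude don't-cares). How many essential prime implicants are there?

4

size-2^0 implicants → 00100(✓)  00101(✓)  00110(✓)  01000(✓)  01100(✓)  01110(✓)  10011  10110(✓)
size-2^1 implicants → -0110  0-100(✓)  0-110(✓)  001-0(✓)  0010-  01-00  011-0(✓)
size-2^2 implicants → 0-1-0
Unchecked terms (primes): -0110, 0-1-0, 0010-, 01-00, 10011
Minterm coverage:
  m4 ⊆ 0-1-0,0010-
  m5 ⊆ 0010- [E]
  m8 ⊆ 01-00 [E]
  m12 ⊆ 0-1-0,01-00
  m14 ⊆ 0-1-0 [E]
  m19 ⊆ 10011 [E]
E = {0-1-0, 0010-, 01-00, 10011}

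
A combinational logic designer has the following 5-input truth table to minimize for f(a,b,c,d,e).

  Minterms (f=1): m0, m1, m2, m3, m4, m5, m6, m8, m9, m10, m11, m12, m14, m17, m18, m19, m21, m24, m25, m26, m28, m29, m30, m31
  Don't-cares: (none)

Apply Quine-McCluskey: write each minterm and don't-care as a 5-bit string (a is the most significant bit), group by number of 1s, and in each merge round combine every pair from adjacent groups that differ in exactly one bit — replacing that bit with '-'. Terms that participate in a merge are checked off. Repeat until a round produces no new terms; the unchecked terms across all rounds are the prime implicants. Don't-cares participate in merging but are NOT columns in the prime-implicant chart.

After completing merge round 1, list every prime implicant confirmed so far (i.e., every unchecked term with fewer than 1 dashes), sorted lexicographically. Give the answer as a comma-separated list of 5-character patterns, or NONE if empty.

Round 0: 00000✓ 00001✓ 00010✓ 00011✓ 00100✓ 00101✓ 00110✓ 01000✓ 01001✓ 01010✓ 01011✓ 01100✓ 01110✓ 10001✓ 10010✓ 10011✓ 10101✓ 11000✓ 11001✓ 11010✓ 11100✓ 11101✓ 11110✓ 11111✓
Round 1: -0001✓ -0010✓ -0011✓ -0101✓ -1000✓ -1001✓ -1010✓ -1100✓ -1110✓ 0-000✓ 0-001✓ 0-010✓ 0-011✓ 0-100✓ 0-110✓ 00-00✓ 00-01✓ 00-10✓ 000-0✓ 000-1✓ 0000-✓ 0001-✓ 001-0✓ 0010-✓ 01-00✓ 01-10✓ 010-0✓ 010-1✓ 0100-✓ 0101-✓ 011-0✓ 1-001✓ 1-010✓ 1-101✓ 10-01✓ 100-1✓ 1001-✓ 11-00✓ 11-01✓ 11-10✓ 110-0✓ 1100-✓ 111-0✓ 111-1✓ 1110-✓ 1111-✓
Round 2: --001 --010 -0-01 -00-1 -001- -1-00✓ -1-10✓ -10-0✓ -100- -11-0✓ 0--00✓ 0--10✓ 0-0-0✓ 0-0-1✓ 0-00-✓ 0-01-✓ 0-1-0✓ 00--0✓ 00-0- 000--✓ 01--0✓ 010--✓ 1--01 11--0✓ 11-0- 111--
Round 3: -1--0 0---0 0-0--
PIs = {--001, --010, -0-01, -00-1, -001-, -1--0, -100-, 0---0, 0-0--, 00-0-, 1--01, 11-0-, 111--}

NONE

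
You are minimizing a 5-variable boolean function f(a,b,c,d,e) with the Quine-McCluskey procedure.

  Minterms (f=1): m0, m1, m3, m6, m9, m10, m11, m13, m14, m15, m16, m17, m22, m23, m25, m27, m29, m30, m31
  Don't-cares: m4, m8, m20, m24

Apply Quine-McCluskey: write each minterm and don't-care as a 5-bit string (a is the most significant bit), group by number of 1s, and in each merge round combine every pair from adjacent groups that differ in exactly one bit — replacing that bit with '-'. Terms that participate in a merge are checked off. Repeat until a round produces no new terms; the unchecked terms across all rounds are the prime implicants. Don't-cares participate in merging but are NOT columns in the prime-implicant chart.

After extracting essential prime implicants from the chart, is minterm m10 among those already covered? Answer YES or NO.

[col 0] 00000*, 00001*, 00011*, 00100*, 00110*, 01000*, 01001*, 01010*, 01011*, 01101*, 01110*, 01111*, 10000*, 10001*, 10100*, 10110*, 10111*, 11000*, 11001*, 11011*, 11101*, 11110*, 11111*
[col 1] -0000*, -0001*, -0100*, -0110*, -1000*, -1001*, -1011*, -1101*, -1110*, -1111*, 0-000*, 0-001*, 0-011*, 0-110*, 00-00*, 000-1*, 0000-*, 001-0*, 01-01*, 01-10*, 01-11*, 010-0*, 010-1*, 0100-*, 0101-*, 011-1*, 0111-*, 1-000*, 1-001*, 1-110*, 1-111*, 10-00*, 1000-*, 101-0*, 1011-*, 11-01*, 11-11*, 110-1*, 1100-*, 111-1*, 1111-*
[col 2] --000*, --001*, --110, -0-00, -000-*, -01-0, -1-01*, -1-11*, -10-1*, -100-*, -11-1*, -111-, 0-0-1, 0-00-*, 01--1*, 01-1-, 010--, 1-00-*, 1-11-, 11--1*
[col 3] --00-, -1--1
Prime implicants: --00-, --110, -0-00, -01-0, -1--1, -111-, 0-0-1, 01-1-, 010--, 1-11-
PI chart (minterm → PIs covering it):
  0 | --00-,-0-00
  1 | --00-,0-0-1
  3 | 0-0-1  (sole → essential)
  6 | --110,-01-0
  9 | --00-,-1--1,0-0-1,010--
  10 | 01-1-,010--
  11 | -1--1,0-0-1,01-1-,010--
  13 | -1--1  (sole → essential)
  14 | --110,-111-,01-1-
  15 | -1--1,-111-,01-1-
  16 | --00-,-0-00
  17 | --00-  (sole → essential)
  22 | --110,-01-0,1-11-
  23 | 1-11-  (sole → essential)
  25 | --00-,-1--1
  27 | -1--1  (sole → essential)
  29 | -1--1  (sole → essential)
  30 | --110,-111-,1-11-
  31 | -1--1,-111-,1-11-
Essential prime implicants: --00-, -1--1, 0-0-1, 1-11-

NO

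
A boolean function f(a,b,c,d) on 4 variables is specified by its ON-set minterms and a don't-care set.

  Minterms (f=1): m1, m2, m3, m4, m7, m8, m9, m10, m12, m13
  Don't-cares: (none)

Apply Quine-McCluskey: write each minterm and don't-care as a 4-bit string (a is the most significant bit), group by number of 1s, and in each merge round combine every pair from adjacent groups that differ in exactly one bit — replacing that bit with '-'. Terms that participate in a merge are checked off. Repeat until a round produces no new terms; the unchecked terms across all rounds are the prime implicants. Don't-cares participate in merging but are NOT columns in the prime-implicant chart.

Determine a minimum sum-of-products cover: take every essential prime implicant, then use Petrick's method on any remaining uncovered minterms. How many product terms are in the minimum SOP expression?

Round 0: 0001✓ 0010✓ 0011✓ 0100✓ 0111✓ 1000✓ 1001✓ 1010✓ 1100✓ 1101✓
Round 1: -001 -010 -100 0-11 00-1 001- 1-00✓ 1-01✓ 10-0 100-✓ 110-✓
Round 2: 1-0-
PIs = {-001, -010, -100, 0-11, 00-1, 001-, 1-0-, 10-0}
Coverage chart:
  m1: -001,00-1
  m2: -010,001-
  m3: 0-11,00-1,001-
  m4: -100 ←essential
  m7: 0-11 ←essential
  m8: 1-0-,10-0
  m9: -001,1-0-
  m10: -010,10-0
  m12: -100,1-0-
  m13: 1-0- ←essential
Essential: -100, 0-11, 1-0-
Petrick residual → -001, -010
Min cover (5 terms): b'c'd + b'cd' + bc'd' + a'cd + ac'

5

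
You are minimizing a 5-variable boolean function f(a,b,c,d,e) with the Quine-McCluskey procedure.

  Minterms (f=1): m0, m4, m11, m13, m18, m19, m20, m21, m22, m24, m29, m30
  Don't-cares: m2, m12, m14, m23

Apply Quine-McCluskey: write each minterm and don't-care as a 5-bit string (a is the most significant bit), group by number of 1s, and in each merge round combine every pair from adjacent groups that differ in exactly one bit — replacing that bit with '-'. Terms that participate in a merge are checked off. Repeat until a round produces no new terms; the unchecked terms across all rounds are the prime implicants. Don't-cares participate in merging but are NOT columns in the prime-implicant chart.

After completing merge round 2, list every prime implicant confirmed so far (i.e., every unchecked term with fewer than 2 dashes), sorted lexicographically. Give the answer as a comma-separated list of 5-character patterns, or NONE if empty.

-0010, -0100, -1101, -1110, 0-100, 00-00, 000-0, 01011, 011-0, 0110-, 1-101, 1-110, 11000

[col 0] 00000*, 00010*, 00100*, 01011, 01100*, 01101*, 01110*, 10010*, 10011*, 10100*, 10101*, 10110*, 10111*, 11000, 11101*, 11110*
[col 1] -0010, -0100, -1101, -1110, 0-100, 00-00, 000-0, 011-0, 0110-, 1-101, 1-110, 10-10*, 10-11*, 1001-*, 101-0*, 101-1*, 1010-*, 1011-*
[col 2] 10-1-, 101--
Prime implicants: -0010, -0100, -1101, -1110, 0-100, 00-00, 000-0, 01011, 011-0, 0110-, 1-101, 1-110, 10-1-, 101--, 11000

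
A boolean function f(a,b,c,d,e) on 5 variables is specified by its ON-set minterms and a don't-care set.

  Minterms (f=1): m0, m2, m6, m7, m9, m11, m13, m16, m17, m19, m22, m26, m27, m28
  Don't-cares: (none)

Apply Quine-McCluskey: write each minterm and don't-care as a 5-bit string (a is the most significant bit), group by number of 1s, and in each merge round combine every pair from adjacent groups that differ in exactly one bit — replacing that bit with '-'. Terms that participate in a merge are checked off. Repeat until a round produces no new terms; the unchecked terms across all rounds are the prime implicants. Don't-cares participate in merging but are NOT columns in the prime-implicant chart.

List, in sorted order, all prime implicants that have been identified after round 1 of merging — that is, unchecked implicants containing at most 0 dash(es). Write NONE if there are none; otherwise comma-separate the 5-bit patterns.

[col 0] 00000*, 00010*, 00110*, 00111*, 01001*, 01011*, 01101*, 10000*, 10001*, 10011*, 10110*, 11010*, 11011*, 11100
[col 1] -0000, -0110, -1011, 00-10, 000-0, 0011-, 01-01, 010-1, 1-011, 100-1, 1000-, 1101-
Prime implicants: -0000, -0110, -1011, 00-10, 000-0, 0011-, 01-01, 010-1, 1-011, 100-1, 1000-, 1101-, 11100

11100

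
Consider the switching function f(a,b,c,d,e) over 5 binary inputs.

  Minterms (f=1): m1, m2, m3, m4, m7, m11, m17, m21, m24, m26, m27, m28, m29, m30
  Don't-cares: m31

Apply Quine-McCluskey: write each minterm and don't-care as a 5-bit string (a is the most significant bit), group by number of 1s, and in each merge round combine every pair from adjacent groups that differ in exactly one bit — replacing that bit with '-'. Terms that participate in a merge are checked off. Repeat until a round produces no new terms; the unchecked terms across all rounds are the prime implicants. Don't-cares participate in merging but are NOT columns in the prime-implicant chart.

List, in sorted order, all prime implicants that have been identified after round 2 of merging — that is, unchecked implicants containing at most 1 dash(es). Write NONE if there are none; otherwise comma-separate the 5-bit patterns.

-0001, -1011, 0-011, 00-11, 000-1, 0001-, 00100, 1-101, 10-01

size-2^0 implicants → 00001(✓)  00010(✓)  00011(✓)  00100  00111(✓)  01011(✓)  10001(✓)  10101(✓)  11000(✓)  11010(✓)  11011(✓)  11100(✓)  11101(✓)  11110(✓)  11111(✓)
size-2^1 implicants → -0001  -1011  0-011  00-11  000-1  0001-  1-101  10-01  11-00(✓)  11-10(✓)  11-11(✓)  110-0(✓)  1101-(✓)  111-0(✓)  111-1(✓)  1110-(✓)  1111-(✓)
size-2^2 implicants → 11--0  11-1-  111--
Unchecked terms (primes): -0001, -1011, 0-011, 00-11, 000-1, 0001-, 00100, 1-101, 10-01, 11--0, 11-1-, 111--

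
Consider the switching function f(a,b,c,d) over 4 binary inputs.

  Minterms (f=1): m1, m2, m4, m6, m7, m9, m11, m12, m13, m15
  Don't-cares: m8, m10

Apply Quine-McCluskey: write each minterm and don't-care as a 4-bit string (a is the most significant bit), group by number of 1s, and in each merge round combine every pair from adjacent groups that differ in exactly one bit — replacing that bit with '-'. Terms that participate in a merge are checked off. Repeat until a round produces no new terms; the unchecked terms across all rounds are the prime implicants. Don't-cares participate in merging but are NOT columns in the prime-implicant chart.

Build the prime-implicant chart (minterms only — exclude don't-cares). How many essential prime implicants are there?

1

Round 0: 0001✓ 0010✓ 0100✓ 0110✓ 0111✓ 1000✓ 1001✓ 1010✓ 1011✓ 1100✓ 1101✓ 1111✓
Round 1: -001 -010 -100 -111 0-10 01-0 011- 1-00✓ 1-01✓ 1-11✓ 10-0✓ 10-1✓ 100-✓ 101-✓ 11-1✓ 110-✓
Round 2: 1--1 1-0- 10--
PIs = {-001, -010, -100, -111, 0-10, 01-0, 011-, 1--1, 1-0-, 10--}
Coverage chart:
  m1: -001 ←essential
  m2: -010,0-10
  m4: -100,01-0
  m6: 0-10,01-0,011-
  m7: -111,011-
  m9: -001,1--1,1-0-,10--
  m11: 1--1,10--
  m12: -100,1-0-
  m13: 1--1,1-0-
  m15: -111,1--1
Essential: -001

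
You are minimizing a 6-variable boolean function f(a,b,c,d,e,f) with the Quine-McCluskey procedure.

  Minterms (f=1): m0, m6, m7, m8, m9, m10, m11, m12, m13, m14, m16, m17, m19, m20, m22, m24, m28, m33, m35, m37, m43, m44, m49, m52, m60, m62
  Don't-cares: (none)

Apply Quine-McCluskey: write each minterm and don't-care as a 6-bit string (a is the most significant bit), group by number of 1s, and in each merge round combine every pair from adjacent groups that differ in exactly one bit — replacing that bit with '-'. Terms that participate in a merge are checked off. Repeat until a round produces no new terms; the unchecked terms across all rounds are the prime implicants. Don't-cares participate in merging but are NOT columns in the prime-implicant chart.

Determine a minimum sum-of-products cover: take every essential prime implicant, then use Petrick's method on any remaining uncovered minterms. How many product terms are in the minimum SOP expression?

13

size-2^0 implicants → 000000(✓)  000110(✓)  000111(✓)  001000(✓)  001001(✓)  001010(✓)  001011(✓)  001100(✓)  001101(✓)  001110(✓)  010000(✓)  010001(✓)  010011(✓)  010100(✓)  010110(✓)  011000(✓)  011100(✓)  100001(✓)  100011(✓)  100101(✓)  101011(✓)  101100(✓)  110001(✓)  110100(✓)  111100(✓)  111110(✓)
size-2^1 implicants → -01011  -01100(✓)  -10001  -10100(✓)  -11100(✓)  0-0000(✓)  0-0110  0-1000(✓)  0-1100(✓)  00-000(✓)  00-110  00011-  001-00(✓)  001-01(✓)  001-10(✓)  0010-0(✓)  0010-1(✓)  00100-(✓)  00101-(✓)  0011-0(✓)  00110-(✓)  01-000(✓)  01-100(✓)  010-00(✓)  0100-1  01000-  0101-0  011-00(✓)  1-0001  1-1100(✓)  10-011  100-01  1000-1  11-100(✓)  1111-0
size-2^2 implicants → --1100  -1-100  0--000  0-1-00  001--0  001-0-  0010--  01--00
Unchecked terms (primes): --1100, -01011, -1-100, -10001, 0--000, 0-0110, 0-1-00, 00-110, 00011-, 001--0, 001-0-, 0010--, 01--00, 0100-1, 01000-, 0101-0, 1-0001, 10-011, 100-01, 1000-1, 1111-0
Minterm coverage:
  m0 ⊆ 0--000 [E]
  m6 ⊆ 0-0110,00-110,00011-
  m7 ⊆ 00011- [E]
  m8 ⊆ 0--000,0-1-00,001--0,001-0-,0010--
  m9 ⊆ 001-0-,0010--
  m10 ⊆ 001--0,0010--
  m11 ⊆ -01011,0010--
  m12 ⊆ --1100,0-1-00,001--0,001-0-
  m13 ⊆ 001-0- [E]
  m14 ⊆ 00-110,001--0
  m16 ⊆ 0--000,01--00,01000-
  m17 ⊆ -10001,0100-1,01000-
  m19 ⊆ 0100-1 [E]
  m20 ⊆ -1-100,01--00,0101-0
  m22 ⊆ 0-0110,0101-0
  m24 ⊆ 0--000,0-1-00,01--00
  m28 ⊆ --1100,-1-100,0-1-00,01--00
  m33 ⊆ 1-0001,100-01,1000-1
  m35 ⊆ 10-011,1000-1
  m37 ⊆ 100-01 [E]
  m43 ⊆ -01011,10-011
  m44 ⊆ --1100 [E]
  m49 ⊆ -10001,1-0001
  m52 ⊆ -1-100 [E]
  m60 ⊆ --1100,-1-100,1111-0
  m62 ⊆ 1111-0 [E]
E = {--1100, -1-100, 0--000, 00011-, 001-0-, 0100-1, 100-01, 1111-0}
Petrick residual → -01011, -10001, 0-0110, 001--0, 10-011
Cover = cde'f' + b'cd'ef + bde'f' + bc'd'e'f + a'd'e'f' + a'c'def' + a'b'c'de + a'b'cf' + a'b'ce' + a'bc'd'f + ab'd'ef + ab'c'e'f + abcdf'  |cover|=13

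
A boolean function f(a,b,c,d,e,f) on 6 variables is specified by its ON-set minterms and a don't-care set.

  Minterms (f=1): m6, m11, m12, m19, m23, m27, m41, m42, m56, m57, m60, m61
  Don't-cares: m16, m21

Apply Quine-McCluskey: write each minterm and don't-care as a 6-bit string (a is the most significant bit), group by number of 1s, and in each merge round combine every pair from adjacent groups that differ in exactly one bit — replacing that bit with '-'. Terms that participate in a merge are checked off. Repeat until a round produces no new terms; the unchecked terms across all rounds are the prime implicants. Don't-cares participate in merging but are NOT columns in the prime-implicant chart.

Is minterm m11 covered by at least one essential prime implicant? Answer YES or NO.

YES

[col 0] 000110, 001011*, 001100, 010000, 010011*, 010101*, 010111*, 011011*, 101001*, 101010, 111000*, 111001*, 111100*, 111101*
[col 1] 0-1011, 01-011, 010-11, 0101-1, 1-1001, 111-00*, 111-01*, 11100-*, 11110-*
[col 2] 111-0-
Prime implicants: 0-1011, 000110, 001100, 01-011, 010-11, 010000, 0101-1, 1-1001, 101010, 111-0-
PI chart (minterm → PIs covering it):
  6 | 000110  (sole → essential)
  11 | 0-1011  (sole → essential)
  12 | 001100  (sole → essential)
  19 | 01-011,010-11
  23 | 010-11,0101-1
  27 | 0-1011,01-011
  41 | 1-1001  (sole → essential)
  42 | 101010  (sole → essential)
  56 | 111-0-  (sole → essential)
  57 | 1-1001,111-0-
  60 | 111-0-  (sole → essential)
  61 | 111-0-  (sole → essential)
Essential prime implicants: 0-1011, 000110, 001100, 1-1001, 101010, 111-0-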